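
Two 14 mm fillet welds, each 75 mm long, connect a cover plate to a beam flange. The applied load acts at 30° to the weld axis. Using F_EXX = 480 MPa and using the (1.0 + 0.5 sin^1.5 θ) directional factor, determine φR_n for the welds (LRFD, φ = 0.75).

φR_n ≈ 377 kN

t_e = 0.707 × 14 = 9.898 mm; A_we = 9.898 × 150 = 1485 mm².
Directional factor: 1.0 + 0.5 sin^1.5(30°) = 1.177.
F_nw = 0.6 × 480 × 1.177 = 338.9 MPa.
φR_n = 0.75 × 338.9 × 1485 × 10⁻³ = 377.4 kN.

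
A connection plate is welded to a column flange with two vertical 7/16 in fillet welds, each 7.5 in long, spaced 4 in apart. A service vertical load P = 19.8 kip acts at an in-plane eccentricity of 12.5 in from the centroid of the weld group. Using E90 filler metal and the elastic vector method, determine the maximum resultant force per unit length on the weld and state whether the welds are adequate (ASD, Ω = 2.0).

f_max ≈ 8.77 kip/in; NOT adequate

E90XX → F_EXX = 90 ksi.
Total weld length L_w = 15 in. Treat welds as unit-width lines.
Polar moment about centroid: J = 2[d³/12 + d(b/2)²] = 2[7.5³/12 + 7.5×2²] = 130.3 in³.
Direct shear f_v = P/L_w = 19.8 / 15 = 1.32 kip/in (vertical).
Torsion M = P·e = 19.8 × 12.5 = 247.5 kip·in.
Critical point at (x, y) = (2, 3.75) from centroid. f_tx = M·y/J = 7.122 kip/in; f_ty = M·x/J = 3.799 kip/in.
Resultant f_max = √[f_tx² + (f_v + f_ty)²] = √[7.122² + (1.32 + 3.799)²] = 8.771 kip/in.
Capacity per unit length: r_n/Ω = (1/2.0) × 0.6 × 90 × (0.707 × 0.4375) = 8.351 kip/in.
8.771 > 8.351 → NOT adequate.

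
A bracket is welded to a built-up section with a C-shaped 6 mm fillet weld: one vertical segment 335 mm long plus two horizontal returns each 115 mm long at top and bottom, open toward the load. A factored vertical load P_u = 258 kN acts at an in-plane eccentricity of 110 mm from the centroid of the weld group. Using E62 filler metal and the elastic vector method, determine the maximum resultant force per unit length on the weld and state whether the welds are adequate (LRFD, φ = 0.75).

f_max ≈ 846 N/mm; adequate

E62XX → F_EXX = 620 MPa.
Total weld length L_w = 565 mm. Treat welds as unit-width lines.
Centroid: x̄ = 2×115×57.5 / 565 = 23.41 mm from the vertical weld.
Polar moment about centroid: J = I_x + I_y = [335³/12 + 2×115×167.5²] + [335×23.41² + 2(115³/12 + 115×34.09²)] = 10290000 mm³.
Direct shear f_v = P/L_w = 258×10³ / 565 = 456.6 N/mm (vertical).
Torsion M = P·e = 258×10³ × 110 = 28380000 N·mm.
Critical point at (x, y) = (91.59, 167.5) from centroid. f_tx = M·y/J = 462 N/mm; f_ty = M·x/J = 252.6 N/mm.
Resultant f_max = √[f_tx² + (f_v + f_ty)²] = √[462² + (456.6 + 252.6)²] = 846.4 N/mm.
Capacity per unit length: φr_n = 0.75 × 0.6 × 620 × (0.707 × 6) = 1184 N/mm.
846.4 ≤ 1184 → adequate.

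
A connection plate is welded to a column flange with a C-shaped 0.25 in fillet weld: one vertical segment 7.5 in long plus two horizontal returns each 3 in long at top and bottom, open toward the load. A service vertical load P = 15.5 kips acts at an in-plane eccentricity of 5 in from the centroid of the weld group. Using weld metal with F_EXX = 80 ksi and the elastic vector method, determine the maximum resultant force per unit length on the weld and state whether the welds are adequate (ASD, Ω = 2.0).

f_max ≈ 3.35 kip/in; adequate

Total weld length L_w = 13.5 in. Treat welds as unit-width lines.
Centroid: x̄ = 2×3×1.5 / 13.5 = 0.6667 in from the vertical weld.
Polar moment about centroid: J = I_x + I_y = [7.5³/12 + 2×3×3.75²] + [7.5×0.6667² + 2(3³/12 + 3×0.8333²)] = 131.5 in³.
Direct shear f_v = P/L_w = 15.5 / 13.5 = 1.148 kip/in (vertical).
Torsion M = P·e = 15.5 × 5 = 77.5 kip·in.
Critical point at (x, y) = (2.333, 3.75) from centroid. f_tx = M·y/J = 2.21 kip/in; f_ty = M·x/J = 1.375 kip/in.
Resultant f_max = √[f_tx² + (f_v + f_ty)²] = √[2.21² + (1.148 + 1.375)²] = 3.354 kip/in.
Capacity per unit length: r_n/Ω = (1/2.0) × 0.6 × 80 × (0.707 × 0.25) = 4.242 kip/in.
3.354 ≤ 4.242 → adequate.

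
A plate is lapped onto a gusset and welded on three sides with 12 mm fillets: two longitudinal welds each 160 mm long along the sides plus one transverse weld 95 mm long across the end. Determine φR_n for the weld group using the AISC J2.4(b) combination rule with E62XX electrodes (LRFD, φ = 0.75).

E62XX → F_EXX = 620 MPa.
t_e = 0.707 × 12 = 8.484 mm.
R_nwl = 0.6 × 620 × 8.484 × 320 × 10⁻³ = 1010 kN (longitudinal, 2 welds).
R_nwt = 0.6 × 620 × 8.484 × 95 × 10⁻³ = 299.8 kN (transverse, base value).
(i) R_nwl + R_nwt = 1310 kN; (ii) 0.85 R_nwl + 1.5 R_nwt = 1308 kN.
R_n = max = 1310 kN [governs: (i)]; φR_n = 982.3 kN.

φR_n ≈ 982 kN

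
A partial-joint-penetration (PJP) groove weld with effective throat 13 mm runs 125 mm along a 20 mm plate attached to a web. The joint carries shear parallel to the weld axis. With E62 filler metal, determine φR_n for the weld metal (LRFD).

E62XX → F_EXX = 620 MPa.
Effective throat (given) t_e = 13 mm.
A_we = 13 × 125 = 1625 mm².
F_nw = 0.6 F_EXX = 372 MPa.
φR_n = 0.75 × 372 × 1625 × 10⁻³ = 453.4 kN.

φR_n ≈ 453 kN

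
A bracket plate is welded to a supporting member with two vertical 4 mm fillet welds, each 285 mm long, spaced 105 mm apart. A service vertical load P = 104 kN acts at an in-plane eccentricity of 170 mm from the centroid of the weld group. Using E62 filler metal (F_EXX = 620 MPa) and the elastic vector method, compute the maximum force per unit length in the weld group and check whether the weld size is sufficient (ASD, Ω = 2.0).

f_max ≈ 583 N/mm; NOT adequate

Total weld length L_w = 570 mm. Treat welds as unit-width lines.
Polar moment about centroid: J = 2[d³/12 + d(b/2)²] = 2[285³/12 + 285×52.5²] = 5429000 mm³.
Direct shear f_v = P/L_w = 104×10³ / 570 = 182.5 N/mm (vertical).
Torsion M = P·e = 104×10³ × 170 = 17680000 N·mm.
Critical point at (x, y) = (52.5, 142.5) from centroid. f_tx = M·y/J = 464 N/mm; f_ty = M·x/J = 171 N/mm.
Resultant f_max = √[f_tx² + (f_v + f_ty)²] = √[464² + (182.5 + 171)²] = 583.3 N/mm.
Capacity per unit length: r_n/Ω = (1/2.0) × 0.6 × 620 × (0.707 × 4) = 526 N/mm.
583.3 > 526 → NOT adequate.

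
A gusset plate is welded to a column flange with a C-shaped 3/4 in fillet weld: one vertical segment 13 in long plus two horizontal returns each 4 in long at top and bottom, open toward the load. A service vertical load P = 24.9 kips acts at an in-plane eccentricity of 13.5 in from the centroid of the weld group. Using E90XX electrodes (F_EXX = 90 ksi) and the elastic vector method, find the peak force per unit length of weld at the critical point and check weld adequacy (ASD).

f_max ≈ 5.07 kip/in; adequate

Total weld length L_w = 21 in. Treat welds as unit-width lines.
Centroid: x̄ = 2×4×2 / 21 = 0.7619 in from the vertical weld.
Polar moment about centroid: J = I_x + I_y = [13³/12 + 2×4×6.5²] + [13×0.7619² + 2(4³/12 + 4×1.238²)] = 551.6 in³.
Direct shear f_v = P/L_w = 24.9 / 21 = 1.186 kip/in (vertical).
Torsion M = P·e = 24.9 × 13.5 = 336.15 kip·in.
Critical point at (x, y) = (3.238, 6.5) from centroid. f_tx = M·y/J = 3.961 kip/in; f_ty = M·x/J = 1.973 kip/in.
Resultant f_max = √[f_tx² + (f_v + f_ty)²] = √[3.961² + (1.186 + 1.973)²] = 5.067 kip/in.
Capacity per unit length: r_n/Ω = (1/2.0) × 0.6 × 90 × (0.707 × 0.75) = 14.32 kip/in.
5.067 ≤ 14.32 → adequate.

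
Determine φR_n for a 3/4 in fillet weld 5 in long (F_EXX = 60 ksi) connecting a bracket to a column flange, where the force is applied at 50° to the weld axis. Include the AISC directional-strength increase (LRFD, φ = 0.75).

φR_n ≈ 95.6 kip

t_e = 0.707 × 0.75 = 0.5302 in; A_we = 0.5302 × 5 = 2.651 in².
Directional factor: 1.0 + 0.5 sin^1.5(50°) = 1.335.
F_nw = 0.6 × 60 × 1.335 = 48.07 ksi.
φR_n = 0.75 × 48.07 × 2.651 = 95.58 kip.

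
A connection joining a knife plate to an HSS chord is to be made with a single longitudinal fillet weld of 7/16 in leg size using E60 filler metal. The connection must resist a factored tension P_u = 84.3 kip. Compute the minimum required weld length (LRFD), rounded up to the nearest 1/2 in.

E60XX → F_EXX = 60 ksi.
Throat t_e = 0.707 × 0.4375 = 0.3093 in.
φr_n = 0.75 × 0.6 × 60 × 0.3093 = 8.351 kip/in.
L_req = P_u / φr_n = 84.3 / 8.351 = 10.09 in total.
Round up → use L = 10.5 in.

L = 10.5 in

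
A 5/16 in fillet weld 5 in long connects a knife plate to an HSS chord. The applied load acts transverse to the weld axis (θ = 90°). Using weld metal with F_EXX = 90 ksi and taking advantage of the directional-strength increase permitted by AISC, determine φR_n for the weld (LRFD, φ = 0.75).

t_e = 0.707 × 0.3125 = 0.2209 in; A_we = 0.2209 × 5 = 1.105 in².
Directional factor: 1.0 + 0.5 sin^1.5(90°) = 1.5.
F_nw = 0.6 × 90 × 1.5 = 81 ksi.
φR_n = 0.75 × 81 × 1.105 = 67.11 kip.

φR_n ≈ 67.1 kip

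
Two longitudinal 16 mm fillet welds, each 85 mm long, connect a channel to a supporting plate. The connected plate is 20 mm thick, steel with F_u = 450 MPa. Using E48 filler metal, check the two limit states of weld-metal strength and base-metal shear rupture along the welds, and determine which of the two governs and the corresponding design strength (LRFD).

φR_n ≈ 415 kN (weld metal governs)

E48XX → F_EXX = 480 MPa.
t_e = 0.707 × 16 = 11.31 mm; L = 170 mm.
Weld metal: φR_n = 0.75 × 0.6 × 480 × 11.31 × 170 × 10⁻³ = 415.4 kN.
Base metal (shear rupture): φR_n = 0.75 × 0.6 × 450 × 20 × 170 × 10⁻³ = 688.5 kN.
Governing: weld metal.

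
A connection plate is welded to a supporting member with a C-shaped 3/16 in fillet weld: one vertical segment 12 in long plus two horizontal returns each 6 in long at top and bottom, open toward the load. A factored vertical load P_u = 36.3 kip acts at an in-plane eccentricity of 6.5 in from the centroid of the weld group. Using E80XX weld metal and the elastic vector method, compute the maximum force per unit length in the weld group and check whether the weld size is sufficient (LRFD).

E80XX → F_EXX = 80 ksi.
Total weld length L_w = 24 in. Treat welds as unit-width lines.
Centroid: x̄ = 2×6×3 / 24 = 1.5 in from the vertical weld.
Polar moment about centroid: J = I_x + I_y = [12³/12 + 2×6×6²] + [12×1.5² + 2(6³/12 + 6×1.5²)] = 666 in³.
Direct shear f_v = P/L_w = 36.3 / 24 = 1.512 kip/in (vertical).
Torsion M = P·e = 36.3 × 6.5 = 235.95 kip·in.
Critical point at (x, y) = (4.5, 6) from centroid. f_tx = M·y/J = 2.126 kip/in; f_ty = M·x/J = 1.594 kip/in.
Resultant f_max = √[f_tx² + (f_v + f_ty)²] = √[2.126² + (1.512 + 1.594)²] = 3.764 kip/in.
Capacity per unit length: φr_n = 0.75 × 0.6 × 80 × (0.707 × 0.1875) = 4.772 kip/in.
3.764 ≤ 4.772 → adequate.

f_max ≈ 3.76 kip/in; adequate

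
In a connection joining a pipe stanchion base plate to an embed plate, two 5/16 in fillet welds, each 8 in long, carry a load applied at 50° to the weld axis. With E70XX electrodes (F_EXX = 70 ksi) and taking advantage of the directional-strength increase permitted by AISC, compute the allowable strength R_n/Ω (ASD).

R_n/Ω ≈ 99.1 kip

t_e = 0.707 × 0.3125 = 0.2209 in; A_we = 0.2209 × 16 = 3.535 in².
Directional factor: 1.0 + 0.5 sin^1.5(50°) = 1.335.
F_nw = 0.6 × 70 × 1.335 = 56.08 ksi.
R_n/Ω = (56.08 × 3.535) / 2.0 = 99.12 kip.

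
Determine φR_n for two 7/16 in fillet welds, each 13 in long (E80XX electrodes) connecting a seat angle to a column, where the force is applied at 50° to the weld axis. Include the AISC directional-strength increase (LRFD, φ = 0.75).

φR_n ≈ 387 kips

E80XX → F_EXX = 80 ksi.
t_e = 0.707 × 0.4375 = 0.3093 in; A_we = 0.3093 × 26 = 8.042 in².
Directional factor: 1.0 + 0.5 sin^1.5(50°) = 1.335.
F_nw = 0.6 × 80 × 1.335 = 64.09 ksi.
φR_n = 0.75 × 64.09 × 8.042 = 386.6 kips.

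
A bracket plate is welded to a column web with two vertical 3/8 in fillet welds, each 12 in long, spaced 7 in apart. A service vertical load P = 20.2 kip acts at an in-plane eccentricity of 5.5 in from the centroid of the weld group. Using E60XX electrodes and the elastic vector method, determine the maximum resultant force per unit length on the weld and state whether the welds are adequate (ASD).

E60XX → F_EXX = 60 ksi.
Total weld length L_w = 24 in. Treat welds as unit-width lines.
Polar moment about centroid: J = 2[d³/12 + d(b/2)²] = 2[12³/12 + 12×3.5²] = 582 in³.
Direct shear f_v = P/L_w = 20.2 / 24 = 0.8417 kip/in (vertical).
Torsion M = P·e = 20.2 × 5.5 = 111.1 kip·in.
Critical point at (x, y) = (3.5, 6) from centroid. f_tx = M·y/J = 1.145 kip/in; f_ty = M·x/J = 0.6681 kip/in.
Resultant f_max = √[f_tx² + (f_v + f_ty)²] = √[1.145² + (0.8417 + 0.6681)²] = 1.895 kip/in.
Capacity per unit length: r_n/Ω = (1/2.0) × 0.6 × 60 × (0.707 × 0.375) = 4.772 kip/in.
1.895 ≤ 4.772 → adequate.

f_max ≈ 1.9 kip/in; adequate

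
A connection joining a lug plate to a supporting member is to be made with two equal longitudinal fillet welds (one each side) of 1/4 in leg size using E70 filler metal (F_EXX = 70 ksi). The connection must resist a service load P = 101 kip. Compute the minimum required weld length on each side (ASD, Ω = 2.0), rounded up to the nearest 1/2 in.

L = 14 in on each side

Throat t_e = 0.707 × 0.25 = 0.1767 in.
r_n/Ω = (0.6 × 70 × 0.1767) / 2.0 = 3.712 kip/in.
L_req = P / (r_n/Ω) = 101 / 3.712 = 27.21 in total.
Per side: 27.21 / 2 = 13.61 in.
Round up → use L = 14 in on each side.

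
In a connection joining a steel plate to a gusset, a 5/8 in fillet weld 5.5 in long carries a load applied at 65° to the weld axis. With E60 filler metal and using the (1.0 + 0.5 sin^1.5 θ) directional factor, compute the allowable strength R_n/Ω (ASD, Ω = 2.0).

R_n/Ω ≈ 62.6 kip

E60XX → F_EXX = 60 ksi.
t_e = 0.707 × 0.625 = 0.4419 in; A_we = 0.4419 × 5.5 = 2.43 in².
Directional factor: 1.0 + 0.5 sin^1.5(65°) = 1.431.
F_nw = 0.6 × 60 × 1.431 = 51.53 ksi.
R_n/Ω = (51.53 × 2.43) / 2.0 = 62.62 kip.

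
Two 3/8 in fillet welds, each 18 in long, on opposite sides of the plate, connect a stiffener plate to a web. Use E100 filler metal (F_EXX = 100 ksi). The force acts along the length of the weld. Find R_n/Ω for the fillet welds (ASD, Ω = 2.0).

Effective throat t_e = 0.707 × 0.375 = 0.2651 in.
Total length L = 36 in; A_we = 0.2651 × 36 = 9.544 in².
F_nw = 0.6 F_EXX = 0.6 × 100 = 60 ksi.
R_n = 60 × 9.544 = 572.7 kip; R_n/Ω = 572.7/2.0 = 286.3 kip.

R_n/Ω ≈ 286 kip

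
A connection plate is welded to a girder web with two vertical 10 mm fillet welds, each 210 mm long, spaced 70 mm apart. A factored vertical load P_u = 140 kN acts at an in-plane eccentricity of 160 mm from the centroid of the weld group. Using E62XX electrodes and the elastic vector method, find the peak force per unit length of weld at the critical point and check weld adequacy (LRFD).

E62XX → F_EXX = 620 MPa.
Total weld length L_w = 420 mm. Treat welds as unit-width lines.
Polar moment about centroid: J = 2[d³/12 + d(b/2)²] = 2[210³/12 + 210×35²] = 2058000 mm³.
Direct shear f_v = P/L_w = 140×10³ / 420 = 333.3 N/mm (vertical).
Torsion M = P·e = 140×10³ × 160 = 22400000 N·mm.
Critical point at (x, y) = (35, 105) from centroid. f_tx = M·y/J = 1143 N/mm; f_ty = M·x/J = 381 N/mm.
Resultant f_max = √[f_tx² + (f_v + f_ty)²] = √[1143² + (333.3 + 381)²] = 1348 N/mm.
Capacity per unit length: φr_n = 0.75 × 0.6 × 620 × (0.707 × 10) = 1973 N/mm.
1348 ≤ 1973 → adequate.

f_max ≈ 1350 N/mm; adequate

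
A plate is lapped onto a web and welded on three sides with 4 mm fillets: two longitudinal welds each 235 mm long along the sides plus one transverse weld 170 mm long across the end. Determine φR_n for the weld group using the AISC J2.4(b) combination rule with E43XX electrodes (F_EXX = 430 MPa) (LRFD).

φR_n ≈ 358 kN

t_e = 0.707 × 4 = 2.828 mm.
R_nwl = 0.6 × 430 × 2.828 × 470 × 10⁻³ = 342.9 kN (longitudinal, 2 welds).
R_nwt = 0.6 × 430 × 2.828 × 170 × 10⁻³ = 124 kN (transverse, base value).
(i) R_nwl + R_nwt = 467 kN; (ii) 0.85 R_nwl + 1.5 R_nwt = 477.5 kN.
R_n = max = 477.5 kN [governs: (ii)]; φR_n = 358.2 kN.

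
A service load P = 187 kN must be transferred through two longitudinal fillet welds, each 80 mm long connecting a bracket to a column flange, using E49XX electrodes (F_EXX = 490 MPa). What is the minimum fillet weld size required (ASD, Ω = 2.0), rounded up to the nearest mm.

Total weld length L = 160 mm.
Required throat t_e = P × Ω / (0.6 F_EXX × L) = 187 × 2.0 / (0.6 × 490 × 160 × 10⁻³) = 7.951 mm.
Required leg w = t_e / 0.707 = 11.25 mm → use 12 mm.

w = 12 mm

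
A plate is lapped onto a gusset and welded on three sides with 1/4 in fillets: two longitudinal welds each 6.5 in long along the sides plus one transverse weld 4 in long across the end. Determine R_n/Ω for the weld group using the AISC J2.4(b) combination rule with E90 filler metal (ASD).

E90XX → F_EXX = 90 ksi.
t_e = 0.707 × 0.25 = 0.1767 in.
R_nwl = 0.6 × 90 × 0.1767 × 13 = 124.1 kips (longitudinal, 2 welds).
R_nwt = 0.6 × 90 × 0.1767 × 4 = 38.18 kips (transverse, base value).
(i) R_nwl + R_nwt = 162.3 kips; (ii) 0.85 R_nwl + 1.5 R_nwt = 162.7 kips.
R_n = max = 162.7 kips [governs: (ii)]; R_n/Ω = 81.37 kips.

R_n/Ω ≈ 81.4 kips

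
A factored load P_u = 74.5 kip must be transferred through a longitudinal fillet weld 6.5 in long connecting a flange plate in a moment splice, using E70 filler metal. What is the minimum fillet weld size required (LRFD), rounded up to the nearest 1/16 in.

w = 9/16 in

E70XX → F_EXX = 70 ksi.
Total weld length L = 6.5 in.
Required throat t_e = P_u / (φ × 0.6 F_EXX × L) = 74.5 / (0.75 × 0.6 × 70 × 6.5) = 0.3639 in.
Required leg w = t_e / 0.707 = 0.5147 in → use 9/16 in.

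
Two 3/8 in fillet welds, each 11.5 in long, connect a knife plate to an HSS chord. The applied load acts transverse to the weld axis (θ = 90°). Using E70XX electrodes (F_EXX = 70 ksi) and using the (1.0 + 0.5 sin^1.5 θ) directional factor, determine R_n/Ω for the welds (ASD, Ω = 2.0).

t_e = 0.707 × 0.375 = 0.2651 in; A_we = 0.2651 × 23 = 6.098 in².
Directional factor: 1.0 + 0.5 sin^1.5(90°) = 1.5.
F_nw = 0.6 × 70 × 1.5 = 63 ksi.
R_n/Ω = (63 × 6.098) / 2.0 = 192.1 kip.

R_n/Ω ≈ 192 kip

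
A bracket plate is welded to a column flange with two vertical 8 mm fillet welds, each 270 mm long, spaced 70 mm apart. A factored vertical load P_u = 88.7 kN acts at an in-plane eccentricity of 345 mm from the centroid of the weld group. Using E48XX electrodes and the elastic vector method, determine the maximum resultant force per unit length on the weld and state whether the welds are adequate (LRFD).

E48XX → F_EXX = 480 MPa.
Total weld length L_w = 540 mm. Treat welds as unit-width lines.
Polar moment about centroid: J = 2[d³/12 + d(b/2)²] = 2[270³/12 + 270×35²] = 3942000 mm³.
Direct shear f_v = P/L_w = 88.7×10³ / 540 = 164.3 N/mm (vertical).
Torsion M = P·e = 88.7×10³ × 345 = 30602000 N·mm.
Critical point at (x, y) = (35, 135) from centroid. f_tx = M·y/J = 1048 N/mm; f_ty = M·x/J = 271.7 N/mm.
Resultant f_max = √[f_tx² + (f_v + f_ty)²] = √[1048² + (164.3 + 271.7)²] = 1135 N/mm.
Capacity per unit length: φr_n = 0.75 × 0.6 × 480 × (0.707 × 8) = 1222 N/mm.
1135 ≤ 1222 → adequate.

f_max ≈ 1140 N/mm; adequate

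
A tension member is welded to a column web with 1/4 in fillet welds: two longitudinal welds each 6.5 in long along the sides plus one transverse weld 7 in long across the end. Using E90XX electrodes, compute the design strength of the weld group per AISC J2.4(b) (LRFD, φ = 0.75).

φR_n ≈ 154 kip

E90XX → F_EXX = 90 ksi.
t_e = 0.707 × 0.25 = 0.1767 in.
R_nwl = 0.6 × 90 × 0.1767 × 13 = 124.1 kip (longitudinal, 2 welds).
R_nwt = 0.6 × 90 × 0.1767 × 7 = 66.81 kip (transverse, base value).
(i) R_nwl + R_nwt = 190.9 kip; (ii) 0.85 R_nwl + 1.5 R_nwt = 205.7 kip.
R_n = max = 205.7 kip [governs: (ii)]; φR_n = 154.3 kip.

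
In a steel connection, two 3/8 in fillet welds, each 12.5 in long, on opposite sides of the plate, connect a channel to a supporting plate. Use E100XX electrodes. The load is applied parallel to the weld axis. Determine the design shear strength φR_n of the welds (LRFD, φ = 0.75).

φR_n ≈ 298 kip

E100XX → F_EXX = 100 ksi.
Effective throat t_e = 0.707 × 0.375 = 0.2651 in.
Total length L = 25 in; A_we = 0.2651 × 25 = 6.628 in².
F_nw = 0.6 F_EXX = 0.6 × 100 = 60 ksi.
φR_n = 0.75 × 60 × 6.628 = 298.3 kip.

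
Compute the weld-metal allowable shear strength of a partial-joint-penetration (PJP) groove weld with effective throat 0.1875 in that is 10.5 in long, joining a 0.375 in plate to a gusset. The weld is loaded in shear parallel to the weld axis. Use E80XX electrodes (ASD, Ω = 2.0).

E80XX → F_EXX = 80 ksi.
Effective throat (given) t_e = 0.1875 in.
A_we = 0.1875 × 10.5 = 1.969 in².
F_nw = 0.6 F_EXX = 48 ksi.
R_n/Ω = (48 × 1.969) / 2.0 = 47.25 kips.

R_n/Ω ≈ 47.2 kips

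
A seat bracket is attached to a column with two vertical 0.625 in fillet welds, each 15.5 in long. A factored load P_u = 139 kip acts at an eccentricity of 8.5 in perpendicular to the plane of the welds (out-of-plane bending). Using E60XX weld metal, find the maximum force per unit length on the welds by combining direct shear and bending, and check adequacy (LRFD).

E60XX → F_EXX = 60 ksi.
L_w = 2 × 15.5 = 31 in; section modulus (unit throat) S = 2 × L²/6 = 80.08 in².
Direct shear f_v = P/L_w = 139/31 = 4.484 kip/in.
Moment M = P × e = 139 × 8.5 = 1181.5 kip·in; bending f_b = M/S = 14.75 kip/in.
f_max = √(f_v² + f_b²) = √(4.484² + 14.75²) = 15.42 kip/in.
φr_n = 0.75 × 0.6 × 60 × (0.707 × 0.625) = 11.93 kip/in → NOT adequate.

f_max ≈ 15.4 kip/in; NOT adequate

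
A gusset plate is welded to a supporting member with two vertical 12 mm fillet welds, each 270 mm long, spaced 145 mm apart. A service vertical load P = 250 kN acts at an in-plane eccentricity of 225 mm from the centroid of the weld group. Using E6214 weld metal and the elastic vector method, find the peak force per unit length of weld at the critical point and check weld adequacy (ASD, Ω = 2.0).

f_max ≈ 1680 N/mm; NOT adequate

E62XX → F_EXX = 620 MPa.
Total weld length L_w = 540 mm. Treat welds as unit-width lines.
Polar moment about centroid: J = 2[d³/12 + d(b/2)²] = 2[270³/12 + 270×72.5²] = 6119000 mm³.
Direct shear f_v = P/L_w = 250×10³ / 540 = 463 N/mm (vertical).
Torsion M = P·e = 250×10³ × 225 = 56250000 N·mm.
Critical point at (x, y) = (72.5, 135) from centroid. f_tx = M·y/J = 1241 N/mm; f_ty = M·x/J = 666.5 N/mm.
Resultant f_max = √[f_tx² + (f_v + f_ty)²] = √[1241² + (463 + 666.5)²] = 1678 N/mm.
Capacity per unit length: r_n/Ω = (1/2.0) × 0.6 × 620 × (0.707 × 12) = 1578 N/mm.
1678 > 1578 → NOT adequate.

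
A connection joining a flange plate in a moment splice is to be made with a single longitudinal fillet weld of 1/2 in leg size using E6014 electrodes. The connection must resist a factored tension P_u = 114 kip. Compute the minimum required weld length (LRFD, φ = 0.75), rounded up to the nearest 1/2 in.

E60XX → F_EXX = 60 ksi.
Throat t_e = 0.707 × 0.5 = 0.3535 in.
φr_n = 0.75 × 0.6 × 60 × 0.3535 = 9.544 kip/in.
L_req = P_u / φr_n = 114 / 9.544 = 11.94 in total.
Round up → use L = 12 in.

L = 12 in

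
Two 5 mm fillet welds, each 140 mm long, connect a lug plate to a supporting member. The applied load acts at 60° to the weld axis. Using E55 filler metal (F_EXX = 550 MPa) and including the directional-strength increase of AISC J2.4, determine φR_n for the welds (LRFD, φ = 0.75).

φR_n ≈ 344 kN

t_e = 0.707 × 5 = 3.535 mm; A_we = 3.535 × 280 = 989.8 mm².
Directional factor: 1.0 + 0.5 sin^1.5(60°) = 1.403.
F_nw = 0.6 × 550 × 1.403 = 463 MPa.
φR_n = 0.75 × 463 × 989.8 × 10⁻³ = 343.7 kN.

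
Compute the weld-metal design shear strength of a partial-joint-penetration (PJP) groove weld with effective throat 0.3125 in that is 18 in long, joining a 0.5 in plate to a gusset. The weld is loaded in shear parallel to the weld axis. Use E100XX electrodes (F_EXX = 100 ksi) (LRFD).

φR_n ≈ 253 kip

Effective throat (given) t_e = 0.3125 in.
A_we = 0.3125 × 18 = 5.625 in².
F_nw = 0.6 F_EXX = 60 ksi.
φR_n = 0.75 × 60 × 5.625 = 253.1 kip.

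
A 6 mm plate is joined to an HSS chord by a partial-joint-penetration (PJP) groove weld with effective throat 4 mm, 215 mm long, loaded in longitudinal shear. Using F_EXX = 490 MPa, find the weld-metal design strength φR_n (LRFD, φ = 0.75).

φR_n ≈ 190 kN

Effective throat (given) t_e = 4 mm.
A_we = 4 × 215 = 860 mm².
F_nw = 0.6 F_EXX = 294 MPa.
φR_n = 0.75 × 294 × 860 × 10⁻³ = 189.6 kN.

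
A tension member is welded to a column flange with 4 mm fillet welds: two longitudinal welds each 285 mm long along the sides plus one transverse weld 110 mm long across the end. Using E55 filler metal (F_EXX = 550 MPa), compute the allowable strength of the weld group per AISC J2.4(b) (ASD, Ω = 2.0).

R_n/Ω ≈ 317 kN

t_e = 0.707 × 4 = 2.828 mm.
R_nwl = 0.6 × 550 × 2.828 × 570 × 10⁻³ = 531.9 kN (longitudinal, 2 welds).
R_nwt = 0.6 × 550 × 2.828 × 110 × 10⁻³ = 102.7 kN (transverse, base value).
(i) R_nwl + R_nwt = 634.6 kN; (ii) 0.85 R_nwl + 1.5 R_nwt = 606.1 kN.
R_n = max = 634.6 kN [governs: (i)]; R_n/Ω = 317.3 kN.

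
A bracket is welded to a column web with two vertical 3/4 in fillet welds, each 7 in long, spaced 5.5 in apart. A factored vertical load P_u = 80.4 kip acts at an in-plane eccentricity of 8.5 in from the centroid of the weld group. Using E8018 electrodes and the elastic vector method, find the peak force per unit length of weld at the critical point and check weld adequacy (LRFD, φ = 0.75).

f_max ≈ 22.7 kip/in; NOT adequate

E80XX → F_EXX = 80 ksi.
Total weld length L_w = 14 in. Treat welds as unit-width lines.
Polar moment about centroid: J = 2[d³/12 + d(b/2)²] = 2[7³/12 + 7×2.75²] = 163 in³.
Direct shear f_v = P/L_w = 80.4 / 14 = 5.743 kip/in (vertical).
Torsion M = P·e = 80.4 × 8.5 = 683.4 kip·in.
Critical point at (x, y) = (2.75, 3.5) from centroid. f_tx = M·y/J = 14.67 kip/in; f_ty = M·x/J = 11.53 kip/in.
Resultant f_max = √[f_tx² + (f_v + f_ty)²] = √[14.67² + (5.743 + 11.53)²] = 22.66 kip/in.
Capacity per unit length: φr_n = 0.75 × 0.6 × 80 × (0.707 × 0.75) = 19.09 kip/in.
22.66 > 19.09 → NOT adequate.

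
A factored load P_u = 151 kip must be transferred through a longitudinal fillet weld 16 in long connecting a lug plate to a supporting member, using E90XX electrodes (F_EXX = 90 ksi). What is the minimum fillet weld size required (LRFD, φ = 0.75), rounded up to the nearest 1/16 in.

Total weld length L = 16 in.
Required throat t_e = P_u / (φ × 0.6 F_EXX × L) = 151 / (0.75 × 0.6 × 90 × 16) = 0.233 in.
Required leg w = t_e / 0.707 = 0.3296 in → use 3/8 in.

w = 3/8 in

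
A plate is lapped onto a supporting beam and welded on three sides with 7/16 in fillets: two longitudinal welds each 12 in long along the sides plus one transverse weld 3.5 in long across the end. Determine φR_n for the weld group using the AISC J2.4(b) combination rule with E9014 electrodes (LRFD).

φR_n ≈ 344 kips

E90XX → F_EXX = 90 ksi.
t_e = 0.707 × 0.4375 = 0.3093 in.
R_nwl = 0.6 × 90 × 0.3093 × 24 = 400.9 kips (longitudinal, 2 welds).
R_nwt = 0.6 × 90 × 0.3093 × 3.5 = 58.46 kips (transverse, base value).
(i) R_nwl + R_nwt = 459.3 kips; (ii) 0.85 R_nwl + 1.5 R_nwt = 428.4 kips.
R_n = max = 459.3 kips [governs: (i)]; φR_n = 344.5 kips.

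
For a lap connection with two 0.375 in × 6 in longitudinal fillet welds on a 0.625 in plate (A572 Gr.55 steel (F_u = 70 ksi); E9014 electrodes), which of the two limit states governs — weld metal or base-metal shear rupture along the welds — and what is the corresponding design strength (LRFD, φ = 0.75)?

E90XX → F_EXX = 90 ksi.
t_e = 0.707 × 0.375 = 0.2651 in; L = 12 in.
Weld metal: φR_n = 0.75 × 0.6 × 90 × 0.2651 × 12 = 128.9 kip.
Base metal (shear rupture): φR_n = 0.75 × 0.6 × 70 × 0.625 × 12 = 236.2 kip.
Governing: weld metal.

φR_n ≈ 129 kip (weld metal governs)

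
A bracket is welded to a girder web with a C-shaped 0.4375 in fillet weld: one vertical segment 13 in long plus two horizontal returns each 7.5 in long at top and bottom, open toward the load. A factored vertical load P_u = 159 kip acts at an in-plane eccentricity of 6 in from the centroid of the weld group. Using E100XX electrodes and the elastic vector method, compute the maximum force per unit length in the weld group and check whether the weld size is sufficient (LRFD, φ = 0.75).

E100XX → F_EXX = 100 ksi.
Total weld length L_w = 28 in. Treat welds as unit-width lines.
Centroid: x̄ = 2×7.5×3.75 / 28 = 2.009 in from the vertical weld.
Polar moment about centroid: J = I_x + I_y = [13³/12 + 2×7.5×6.5²] + [13×2.009² + 2(7.5³/12 + 7.5×1.741²)] = 985.1 in³.
Direct shear f_v = P/L_w = 159 / 28 = 5.679 kip/in (vertical).
Torsion M = P·e = 159 × 6 = 954 kip·in.
Critical point at (x, y) = (5.491, 6.5) from centroid. f_tx = M·y/J = 6.295 kip/in; f_ty = M·x/J = 5.318 kip/in.
Resultant f_max = √[f_tx² + (f_v + f_ty)²] = √[6.295² + (5.679 + 5.318)²] = 12.67 kip/in.
Capacity per unit length: φr_n = 0.75 × 0.6 × 100 × (0.707 × 0.4375) = 13.92 kip/in.
12.67 ≤ 13.92 → adequate.

f_max ≈ 12.7 kip/in; adequate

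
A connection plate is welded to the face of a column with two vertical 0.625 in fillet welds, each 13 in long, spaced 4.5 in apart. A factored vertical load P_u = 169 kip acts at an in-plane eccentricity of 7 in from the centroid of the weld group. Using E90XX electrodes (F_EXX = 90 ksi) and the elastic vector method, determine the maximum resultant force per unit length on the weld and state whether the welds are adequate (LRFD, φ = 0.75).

f_max ≈ 19.5 kip/in; NOT adequate

Total weld length L_w = 26 in. Treat welds as unit-width lines.
Polar moment about centroid: J = 2[d³/12 + d(b/2)²] = 2[13³/12 + 13×2.25²] = 497.8 in³.
Direct shear f_v = P/L_w = 169 / 26 = 6.5 kip/in (vertical).
Torsion M = P·e = 169 × 7 = 1183 kip·in.
Critical point at (x, y) = (2.25, 6.5) from centroid. f_tx = M·y/J = 15.45 kip/in; f_ty = M·x/J = 5.347 kip/in.
Resultant f_max = √[f_tx² + (f_v + f_ty)²] = √[15.45² + (6.5 + 5.347)²] = 19.47 kip/in.
Capacity per unit length: φr_n = 0.75 × 0.6 × 90 × (0.707 × 0.625) = 17.9 kip/in.
19.47 > 17.9 → NOT adequate.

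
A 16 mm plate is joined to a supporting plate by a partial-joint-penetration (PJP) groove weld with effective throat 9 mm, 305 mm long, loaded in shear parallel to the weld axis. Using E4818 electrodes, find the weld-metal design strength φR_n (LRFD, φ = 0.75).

φR_n ≈ 593 kN

E48XX → F_EXX = 480 MPa.
Effective throat (given) t_e = 9 mm.
A_we = 9 × 305 = 2745 mm².
F_nw = 0.6 F_EXX = 288 MPa.
φR_n = 0.75 × 288 × 2745 × 10⁻³ = 592.9 kN.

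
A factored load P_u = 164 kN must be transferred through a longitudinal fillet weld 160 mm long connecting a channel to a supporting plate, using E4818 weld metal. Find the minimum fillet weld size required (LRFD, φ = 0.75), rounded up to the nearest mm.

w = 7 mm

E48XX → F_EXX = 480 MPa.
Total weld length L = 160 mm.
Required throat t_e = P_u / (φ × 0.6 F_EXX × L) = 164 / (0.75 × 0.6 × 480 × 160 × 10⁻³) = 4.745 mm.
Required leg w = t_e / 0.707 = 6.712 mm → use 7 mm.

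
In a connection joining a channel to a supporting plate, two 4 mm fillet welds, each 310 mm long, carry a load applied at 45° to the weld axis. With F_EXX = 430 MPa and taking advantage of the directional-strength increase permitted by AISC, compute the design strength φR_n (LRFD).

t_e = 0.707 × 4 = 2.828 mm; A_we = 2.828 × 620 = 1753 mm².
Directional factor: 1.0 + 0.5 sin^1.5(45°) = 1.297.
F_nw = 0.6 × 430 × 1.297 = 334.7 MPa.
φR_n = 0.75 × 334.7 × 1753 × 10⁻³ = 440.1 kN.

φR_n ≈ 440 kN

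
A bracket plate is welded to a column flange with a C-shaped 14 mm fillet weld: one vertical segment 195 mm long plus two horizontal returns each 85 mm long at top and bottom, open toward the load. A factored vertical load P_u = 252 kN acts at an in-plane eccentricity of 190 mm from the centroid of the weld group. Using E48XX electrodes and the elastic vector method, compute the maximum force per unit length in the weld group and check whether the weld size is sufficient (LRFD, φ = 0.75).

E48XX → F_EXX = 480 MPa.
Total weld length L_w = 365 mm. Treat welds as unit-width lines.
Centroid: x̄ = 2×85×42.5 / 365 = 19.79 mm from the vertical weld.
Polar moment about centroid: J = I_x + I_y = [195³/12 + 2×85×97.5²] + [195×19.79² + 2(85³/12 + 85×22.71²)] = 2500000 mm³.
Direct shear f_v = P/L_w = 252×10³ / 365 = 690.4 N/mm (vertical).
Torsion M = P·e = 252×10³ × 190 = 47880000 N·mm.
Critical point at (x, y) = (65.21, 97.5) from centroid. f_tx = M·y/J = 1867 N/mm; f_ty = M·x/J = 1249 N/mm.
Resultant f_max = √[f_tx² + (f_v + f_ty)²] = √[1867² + (690.4 + 1249)²] = 2692 N/mm.
Capacity per unit length: φr_n = 0.75 × 0.6 × 480 × (0.707 × 14) = 2138 N/mm.
2692 > 2138 → NOT adequate.

f_max ≈ 2690 N/mm; NOT adequate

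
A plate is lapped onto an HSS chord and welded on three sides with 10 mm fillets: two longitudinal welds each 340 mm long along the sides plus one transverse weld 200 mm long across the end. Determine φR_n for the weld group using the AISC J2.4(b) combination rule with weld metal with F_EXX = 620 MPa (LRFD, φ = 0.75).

φR_n ≈ 1740 kN

t_e = 0.707 × 10 = 7.07 mm.
R_nwl = 0.6 × 620 × 7.07 × 680 × 10⁻³ = 1788 kN (longitudinal, 2 welds).
R_nwt = 0.6 × 620 × 7.07 × 200 × 10⁻³ = 526 kN (transverse, base value).
(i) R_nwl + R_nwt = 2314 kN; (ii) 0.85 R_nwl + 1.5 R_nwt = 2309 kN.
R_n = max = 2314 kN [governs: (i)]; φR_n = 1736 kN.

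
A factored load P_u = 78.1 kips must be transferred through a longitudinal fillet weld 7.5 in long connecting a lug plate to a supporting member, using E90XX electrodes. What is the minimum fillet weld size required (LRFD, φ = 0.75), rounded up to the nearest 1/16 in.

w = 3/8 in

E90XX → F_EXX = 90 ksi.
Total weld length L = 7.5 in.
Required throat t_e = P_u / (φ × 0.6 F_EXX × L) = 78.1 / (0.75 × 0.6 × 90 × 7.5) = 0.2571 in.
Required leg w = t_e / 0.707 = 0.3637 in → use 3/8 in.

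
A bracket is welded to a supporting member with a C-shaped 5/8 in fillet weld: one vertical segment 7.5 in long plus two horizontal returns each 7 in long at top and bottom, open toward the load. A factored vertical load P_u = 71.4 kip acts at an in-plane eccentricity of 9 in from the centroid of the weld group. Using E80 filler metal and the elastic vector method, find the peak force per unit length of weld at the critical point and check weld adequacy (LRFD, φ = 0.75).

E80XX → F_EXX = 80 ksi.
Total weld length L_w = 21.5 in. Treat welds as unit-width lines.
Centroid: x̄ = 2×7×3.5 / 21.5 = 2.279 in from the vertical weld.
Polar moment about centroid: J = I_x + I_y = [7.5³/12 + 2×7×3.75²] + [7.5×2.279² + 2(7³/12 + 7×1.221²)] = 349 in³.
Direct shear f_v = P/L_w = 71.4 / 21.5 = 3.321 kip/in (vertical).
Torsion M = P·e = 71.4 × 9 = 642.6 kip·in.
Critical point at (x, y) = (4.721, 3.75) from centroid. f_tx = M·y/J = 6.904 kip/in; f_ty = M·x/J = 8.692 kip/in.
Resultant f_max = √[f_tx² + (f_v + f_ty)²] = √[6.904² + (3.321 + 8.692)²] = 13.86 kip/in.
Capacity per unit length: φr_n = 0.75 × 0.6 × 80 × (0.707 × 0.625) = 15.91 kip/in.
13.86 ≤ 15.91 → adequate.

f_max ≈ 13.9 kip/in; adequate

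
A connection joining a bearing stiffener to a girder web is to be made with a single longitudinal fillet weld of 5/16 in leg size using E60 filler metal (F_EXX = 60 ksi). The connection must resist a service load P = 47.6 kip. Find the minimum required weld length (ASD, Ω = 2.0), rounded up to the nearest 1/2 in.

L = 12 in

Throat t_e = 0.707 × 0.3125 = 0.2209 in.
r_n/Ω = (0.6 × 60 × 0.2209) / 2.0 = 3.977 kip/in.
L_req = P / (r_n/Ω) = 47.6 / 3.977 = 11.97 in total.
Round up → use L = 12 in.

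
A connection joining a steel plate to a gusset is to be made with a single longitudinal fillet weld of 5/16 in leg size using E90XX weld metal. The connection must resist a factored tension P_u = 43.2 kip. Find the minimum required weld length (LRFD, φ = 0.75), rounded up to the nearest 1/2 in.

E90XX → F_EXX = 90 ksi.
Throat t_e = 0.707 × 0.3125 = 0.2209 in.
φr_n = 0.75 × 0.6 × 90 × 0.2209 = 8.948 kip/in.
L_req = P_u / φr_n = 43.2 / 8.948 = 4.828 in total.
Round up → use L = 5 in.

L = 5 in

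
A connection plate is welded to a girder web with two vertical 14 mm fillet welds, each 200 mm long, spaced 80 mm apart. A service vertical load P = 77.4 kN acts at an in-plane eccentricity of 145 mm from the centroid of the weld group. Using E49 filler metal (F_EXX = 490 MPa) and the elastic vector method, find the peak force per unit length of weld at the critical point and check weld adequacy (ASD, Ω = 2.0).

Total weld length L_w = 400 mm. Treat welds as unit-width lines.
Polar moment about centroid: J = 2[d³/12 + d(b/2)²] = 2[200³/12 + 200×40²] = 1973000 mm³.
Direct shear f_v = P/L_w = 77.4×10³ / 400 = 193.5 N/mm (vertical).
Torsion M = P·e = 77.4×10³ × 145 = 11223000 N·mm.
Critical point at (x, y) = (40, 100) from centroid. f_tx = M·y/J = 568.7 N/mm; f_ty = M·x/J = 227.5 N/mm.
Resultant f_max = √[f_tx² + (f_v + f_ty)²] = √[568.7² + (193.5 + 227.5)²] = 707.6 N/mm.
Capacity per unit length: r_n/Ω = (1/2.0) × 0.6 × 490 × (0.707 × 14) = 1455 N/mm.
707.6 ≤ 1455 → adequate.

f_max ≈ 708 N/mm; adequate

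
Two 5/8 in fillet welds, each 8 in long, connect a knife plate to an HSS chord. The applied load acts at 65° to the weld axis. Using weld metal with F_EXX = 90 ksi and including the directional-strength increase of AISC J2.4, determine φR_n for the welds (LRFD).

φR_n ≈ 410 kips

t_e = 0.707 × 0.625 = 0.4419 in; A_we = 0.4419 × 16 = 7.07 in².
Directional factor: 1.0 + 0.5 sin^1.5(65°) = 1.431.
F_nw = 0.6 × 90 × 1.431 = 77.3 ksi.
φR_n = 0.75 × 77.3 × 7.07 = 409.9 kips.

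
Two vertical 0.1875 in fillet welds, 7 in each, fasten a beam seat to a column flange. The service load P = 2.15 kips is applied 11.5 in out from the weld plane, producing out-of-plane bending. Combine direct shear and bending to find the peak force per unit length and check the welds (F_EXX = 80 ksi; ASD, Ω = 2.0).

f_max ≈ 1.52 kip/in; adequate

L_w = 2 × 7 = 14 in; section modulus (unit throat) S = 2 × L²/6 = 16.33 in².
Direct shear f_v = P/L_w = 2.15/14 = 0.1536 kip/in.
Moment M = P × e = 2.15 × 11.5 = 24.725 kip·in; bending f_b = M/S = 1.514 kip/in.
f_max = √(f_v² + f_b²) = √(0.1536² + 1.514²) = 1.522 kip/in.
r_n/Ω = (1/2.0) × 0.6 × 80 × (0.707 × 0.1875) = 3.181 kip/in → adequate.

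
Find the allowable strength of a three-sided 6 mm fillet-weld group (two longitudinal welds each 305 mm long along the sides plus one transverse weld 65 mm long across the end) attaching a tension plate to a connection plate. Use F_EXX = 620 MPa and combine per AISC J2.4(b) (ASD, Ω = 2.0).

t_e = 0.707 × 6 = 4.242 mm.
R_nwl = 0.6 × 620 × 4.242 × 610 × 10⁻³ = 962.6 kN (longitudinal, 2 welds).
R_nwt = 0.6 × 620 × 4.242 × 65 × 10⁻³ = 102.6 kN (transverse, base value).
(i) R_nwl + R_nwt = 1065 kN; (ii) 0.85 R_nwl + 1.5 R_nwt = 972.1 kN.
R_n = max = 1065 kN [governs: (i)]; R_n/Ω = 532.6 kN.

R_n/Ω ≈ 533 kN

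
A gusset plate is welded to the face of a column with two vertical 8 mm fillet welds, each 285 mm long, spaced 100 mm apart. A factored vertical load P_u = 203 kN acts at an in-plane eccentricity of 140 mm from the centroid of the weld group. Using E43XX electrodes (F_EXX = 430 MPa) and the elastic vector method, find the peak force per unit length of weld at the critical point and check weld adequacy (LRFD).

Total weld length L_w = 570 mm. Treat welds as unit-width lines.
Polar moment about centroid: J = 2[d³/12 + d(b/2)²] = 2[285³/12 + 285×50²] = 5283000 mm³.
Direct shear f_v = P/L_w = 203×10³ / 570 = 356.1 N/mm (vertical).
Torsion M = P·e = 203×10³ × 140 = 28420000 N·mm.
Critical point at (x, y) = (50, 142.5) from centroid. f_tx = M·y/J = 766.6 N/mm; f_ty = M·x/J = 269 N/mm.
Resultant f_max = √[f_tx² + (f_v + f_ty)²] = √[766.6² + (356.1 + 269)²] = 989.1 N/mm.
Capacity per unit length: φr_n = 0.75 × 0.6 × 430 × (0.707 × 8) = 1094 N/mm.
989.1 ≤ 1094 → adequate.

f_max ≈ 989 N/mm; adequate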